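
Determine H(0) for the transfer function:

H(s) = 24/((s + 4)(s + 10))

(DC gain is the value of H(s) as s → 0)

DC gain = H(0) = 24/(4 × 10) = 24/40 = 0.6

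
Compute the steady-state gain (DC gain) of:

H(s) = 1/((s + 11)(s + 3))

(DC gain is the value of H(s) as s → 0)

DC gain = H(0) = 1/(11 × 3) = 1/33 = 0.0303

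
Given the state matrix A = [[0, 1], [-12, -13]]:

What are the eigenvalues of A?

det(A - λI) = λ² - (-13)λ + 12 = (λ - (-12))(λ - (-1)). Eigenvalues: -12, -1.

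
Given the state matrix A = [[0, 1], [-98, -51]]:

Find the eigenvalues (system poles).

det(A - λI) = λ² - (-51)λ + 98 = (λ - (-49))(λ - (-2)). Eigenvalues: -49, -2.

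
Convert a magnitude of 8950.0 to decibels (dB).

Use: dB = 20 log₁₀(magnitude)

dB = 20 log₁₀(8950.0) = 79.0 dB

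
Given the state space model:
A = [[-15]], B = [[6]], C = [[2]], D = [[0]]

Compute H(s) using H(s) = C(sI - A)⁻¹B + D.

(sI - A)⁻¹ = 1/(s + 15). H(s) = 2 × 6/(s + 15) + 0 = 12/(s + 15).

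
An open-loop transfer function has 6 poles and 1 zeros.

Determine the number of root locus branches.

Root locus has n branches where n = number of poles = 6.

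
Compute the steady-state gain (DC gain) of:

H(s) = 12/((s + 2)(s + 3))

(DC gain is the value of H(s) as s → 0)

DC gain = H(0) = 12/(2 × 3) = 12/6 = 2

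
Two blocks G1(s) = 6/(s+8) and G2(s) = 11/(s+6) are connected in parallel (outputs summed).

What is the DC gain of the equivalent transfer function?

Parallel: G_eq = G1 + G2. DC gain = G1(0) + G2(0) = 6/8 + 11/6 = 0.75 + 1.8333 = 2.5833.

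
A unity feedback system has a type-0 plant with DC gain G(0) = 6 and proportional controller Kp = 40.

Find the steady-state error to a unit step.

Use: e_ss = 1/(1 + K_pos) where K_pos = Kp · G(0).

K_pos = Kp · G(0) = 40 × 6 = 240. e_ss = 1/(1 + 240) = 0.0041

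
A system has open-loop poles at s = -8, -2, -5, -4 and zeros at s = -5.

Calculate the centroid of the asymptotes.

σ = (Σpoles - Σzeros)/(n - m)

σ = (Σpoles - Σzeros)/(n - m) = (-19 - (-5))/(4 - 1) = -14/3 = -4.67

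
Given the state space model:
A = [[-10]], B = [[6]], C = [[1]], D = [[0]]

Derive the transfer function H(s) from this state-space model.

(sI - A)⁻¹ = 1/(s + 10). H(s) = 1 × 6/(s + 10) + 0 = 6/(s + 10).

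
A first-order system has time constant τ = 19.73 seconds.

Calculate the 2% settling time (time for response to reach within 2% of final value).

For first-order system, 2% settling time ≈ 4τ = 4 × 19.73 = 78.92 s.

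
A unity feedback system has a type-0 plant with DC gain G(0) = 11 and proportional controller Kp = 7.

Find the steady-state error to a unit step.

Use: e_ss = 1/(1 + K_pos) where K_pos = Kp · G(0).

K_pos = Kp · G(0) = 7 × 11 = 77. e_ss = 1/(1 + 77) = 0.0128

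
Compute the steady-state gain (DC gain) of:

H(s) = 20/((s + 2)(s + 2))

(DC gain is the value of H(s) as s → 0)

DC gain = H(0) = 20/(2 × 2) = 20/4 = 5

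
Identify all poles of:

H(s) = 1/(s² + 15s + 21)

Discriminant = 15² - 4×1×21 = 225 - 84 = 141 > 0, so two distinct real poles. Using quadratic formula: s = (-15 ± √141)/(2×1) = (-15 ± √141)/2, with √141 ≈ 11.8743. s₁ ≈ -1.5628, s₂ ≈ -13.4372. Poles: s₁ = -1.5628, s₂ = -13.4372.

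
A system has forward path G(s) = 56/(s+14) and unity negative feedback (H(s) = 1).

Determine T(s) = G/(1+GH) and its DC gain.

T(s) = G/(1+GH) = [56/(s+14)] / [1 + 56/(s+14)] = 56/(s+14+56) = 56/(s+70). DC gain = 56/70 = 0.8.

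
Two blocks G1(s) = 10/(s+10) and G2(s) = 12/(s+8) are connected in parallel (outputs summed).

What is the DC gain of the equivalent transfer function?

Parallel: G_eq = G1 + G2. DC gain = G1(0) + G2(0) = 10/10 + 12/8 = 1 + 1.5 = 2.5.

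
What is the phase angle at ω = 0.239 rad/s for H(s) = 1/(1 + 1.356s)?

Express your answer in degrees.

Phase = -arctan(ωτ) = -arctan(0.239 × 1.356) = -18.0°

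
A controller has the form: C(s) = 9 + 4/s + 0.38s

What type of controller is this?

This is a Proportional-Integral-Derivative (PID) controller.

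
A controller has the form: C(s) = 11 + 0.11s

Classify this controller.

This is a Proportional-Derivative (PD) controller.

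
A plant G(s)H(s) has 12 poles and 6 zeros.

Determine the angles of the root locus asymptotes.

n - m = 12 - 6 = 6. Angles: θk = (2k + 1)·180°/6 = 30°, 90°, 150°, 210°, 270°, 330°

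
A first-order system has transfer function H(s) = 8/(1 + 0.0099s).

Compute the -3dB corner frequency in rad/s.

Corner frequency = 1/τ = 1/0.0099 = 101.01 rad/s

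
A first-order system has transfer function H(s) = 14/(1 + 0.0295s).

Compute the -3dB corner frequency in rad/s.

Corner frequency = 1/τ = 1/0.0295 = 33.898 rad/s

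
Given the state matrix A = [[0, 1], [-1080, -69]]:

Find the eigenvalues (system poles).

det(A - λI) = λ² - (-69)λ + 1080 = (λ - (-24))(λ - (-45)). Eigenvalues: -24, -45.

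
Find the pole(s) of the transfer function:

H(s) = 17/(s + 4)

Pole is where denominator = 0: s + 4 = 0, so s = -4.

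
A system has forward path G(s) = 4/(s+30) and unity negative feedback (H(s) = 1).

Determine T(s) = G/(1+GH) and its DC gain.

T(s) = G/(1+GH) = [4/(s+30)] / [1 + 4/(s+30)] = 4/(s+30+4) = 4/(s+34). DC gain = 4/34 = 0.1176.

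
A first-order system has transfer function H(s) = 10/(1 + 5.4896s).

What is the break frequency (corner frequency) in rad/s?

Corner frequency = 1/τ = 1/5.4896 = 0.182 rad/s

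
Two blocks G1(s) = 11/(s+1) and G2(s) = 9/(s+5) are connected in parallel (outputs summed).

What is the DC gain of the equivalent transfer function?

Parallel: G_eq = G1 + G2. DC gain = G1(0) + G2(0) = 11/1 + 9/5 = 11 + 1.8 = 12.8.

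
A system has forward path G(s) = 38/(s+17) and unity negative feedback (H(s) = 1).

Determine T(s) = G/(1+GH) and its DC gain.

T(s) = G/(1+GH) = [38/(s+17)] / [1 + 38/(s+17)] = 38/(s+17+38) = 38/(s+55). DC gain = 38/55 = 0.6909.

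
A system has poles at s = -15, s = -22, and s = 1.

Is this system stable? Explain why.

Pole(s) at s = 1 are not in the left half-plane. System is unstable.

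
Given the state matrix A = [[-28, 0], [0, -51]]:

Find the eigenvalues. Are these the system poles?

For diagonal matrix, eigenvalues are diagonal entries: λ₁ = -28, λ₂ = -51. Eigenvalues of A = system poles.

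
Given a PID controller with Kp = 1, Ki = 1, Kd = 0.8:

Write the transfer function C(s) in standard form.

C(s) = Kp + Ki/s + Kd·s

Substituting values: C(s) = 1 + 1/s + 0.8s = (0.8s² + s + 1)/s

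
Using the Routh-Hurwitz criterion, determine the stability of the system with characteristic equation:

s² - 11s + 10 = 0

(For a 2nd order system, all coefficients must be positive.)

Coefficients: 1, -11, 10. b=-11 not positive, so system is unstable.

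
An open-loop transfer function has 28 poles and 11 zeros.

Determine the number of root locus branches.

Root locus has n branches where n = number of poles = 28.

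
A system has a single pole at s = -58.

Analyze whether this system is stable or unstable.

Pole at s = -58 is in the left half-plane. Stable.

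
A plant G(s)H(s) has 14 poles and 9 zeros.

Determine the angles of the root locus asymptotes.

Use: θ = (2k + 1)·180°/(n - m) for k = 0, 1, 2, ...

n - m = 14 - 9 = 5. Angles: θk = (2k + 1)·180°/5 = 36°, 108°, 180°, 252°, 324°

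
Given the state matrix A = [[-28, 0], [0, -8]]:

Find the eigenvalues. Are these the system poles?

For diagonal matrix, eigenvalues are diagonal entries: λ₁ = -28, λ₂ = -8. Eigenvalues of A = system poles.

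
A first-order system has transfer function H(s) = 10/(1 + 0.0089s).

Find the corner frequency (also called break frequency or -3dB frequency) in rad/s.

Corner frequency = 1/τ = 1/0.0089 = 112.36 rad/s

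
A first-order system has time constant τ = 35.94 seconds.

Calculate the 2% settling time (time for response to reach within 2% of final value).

For first-order system, 2% settling time ≈ 4τ = 4 × 35.94 = 143.76 s.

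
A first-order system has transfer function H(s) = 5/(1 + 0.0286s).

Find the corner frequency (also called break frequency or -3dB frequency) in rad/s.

Corner frequency = 1/τ = 1/0.0286 = 34.965 rad/s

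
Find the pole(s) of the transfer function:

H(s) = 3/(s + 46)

Pole is where denominator = 0: s + 46 = 0, so s = -46.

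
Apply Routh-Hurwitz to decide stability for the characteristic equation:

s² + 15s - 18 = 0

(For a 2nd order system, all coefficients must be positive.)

Coefficients: 1, 15, -18. c=-18 not positive, so system is unstable.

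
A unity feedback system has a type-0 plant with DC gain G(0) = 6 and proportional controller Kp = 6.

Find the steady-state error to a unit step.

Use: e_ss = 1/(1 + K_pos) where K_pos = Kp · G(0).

K_pos = Kp · G(0) = 6 × 6 = 36. e_ss = 1/(1 + 36) = 0.0270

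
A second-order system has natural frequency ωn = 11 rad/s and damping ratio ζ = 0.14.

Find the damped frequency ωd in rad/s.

ωd = ωn√(1 - ζ²) = 11√(1 - 0.14²) = 10.89 rad/s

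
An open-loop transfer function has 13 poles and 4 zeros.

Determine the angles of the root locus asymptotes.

n - m = 13 - 4 = 9. Angles: θk = (2k + 1)·180°/9 = 20°, 60°, 100°, 140°, 180°, 220°, 260°, 300°, 340°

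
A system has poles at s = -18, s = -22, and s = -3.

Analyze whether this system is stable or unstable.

All poles are in the left half-plane. System is stable.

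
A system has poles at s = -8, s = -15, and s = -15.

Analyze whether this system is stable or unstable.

All poles are in the left half-plane. System is stable.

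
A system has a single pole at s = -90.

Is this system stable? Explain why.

Pole at s = -90 is in the left half-plane. Stable.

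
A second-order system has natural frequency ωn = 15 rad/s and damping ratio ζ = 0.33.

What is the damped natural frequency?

ωd = ωn√(1 - ζ²) = 15√(1 - 0.33²) = 14.16 rad/s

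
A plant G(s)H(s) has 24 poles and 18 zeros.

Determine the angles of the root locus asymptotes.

n - m = 24 - 18 = 6. Angles: θk = (2k + 1)·180°/6 = 30°, 90°, 150°, 210°, 270°, 330°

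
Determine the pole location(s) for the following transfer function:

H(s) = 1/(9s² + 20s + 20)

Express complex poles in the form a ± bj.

Discriminant = 20² - 4×9×20 = 400 - 720 = -320 < 0, so the poles are a complex conjugate pair s = (-20 ± j√320)/(2×9). Real part = -20/(2×9) = -20/18 ≈ -1.1111; imaginary part = ±√320/(2×9) ≈ 0.9938. Poles: s = -1.1111 ± 0.9938j.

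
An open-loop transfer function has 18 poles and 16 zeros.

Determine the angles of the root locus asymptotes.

n - m = 18 - 16 = 2. Angles: θk = (2k + 1)·180°/2 = 90°, 270°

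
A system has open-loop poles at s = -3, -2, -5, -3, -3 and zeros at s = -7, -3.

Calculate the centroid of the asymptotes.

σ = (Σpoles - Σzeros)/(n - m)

σ = (Σpoles - Σzeros)/(n - m) = (-16 - (-10))/(5 - 2) = -6/3 = -2.0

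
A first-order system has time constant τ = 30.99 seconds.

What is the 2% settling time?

For first-order system, 2% settling time ≈ 4τ = 4 × 30.99 = 123.96 s.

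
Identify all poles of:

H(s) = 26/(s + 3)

Pole is where denominator = 0: s + 3 = 0, so s = -3.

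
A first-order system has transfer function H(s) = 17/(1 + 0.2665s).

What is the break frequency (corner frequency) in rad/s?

Corner frequency = 1/τ = 1/0.2665 = 3.752 rad/s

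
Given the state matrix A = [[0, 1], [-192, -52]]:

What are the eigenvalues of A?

det(A - λI) = λ² - (-52)λ + 192 = (λ - (-48))(λ - (-4)). Eigenvalues: -48, -4.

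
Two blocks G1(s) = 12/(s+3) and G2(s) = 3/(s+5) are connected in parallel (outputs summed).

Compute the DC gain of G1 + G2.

Parallel: G_eq = G1 + G2. DC gain = G1(0) + G2(0) = 12/3 + 3/5 = 4 + 0.6 = 4.6.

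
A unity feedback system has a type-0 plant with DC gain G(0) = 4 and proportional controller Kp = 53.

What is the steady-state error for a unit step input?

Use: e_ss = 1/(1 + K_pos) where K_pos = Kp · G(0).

K_pos = Kp · G(0) = 53 × 4 = 212. e_ss = 1/(1 + 212) = 0.0047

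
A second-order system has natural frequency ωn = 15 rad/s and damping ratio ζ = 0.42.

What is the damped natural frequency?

ωd = ωn√(1 - ζ²) = 15√(1 - 0.42²) = 13.61 rad/s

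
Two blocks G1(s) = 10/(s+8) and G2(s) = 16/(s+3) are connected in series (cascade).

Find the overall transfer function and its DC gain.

Series: multiply transfer functions. G_eq = 10/(s+8) × 16/(s+3) = 160/((s+8)(s+3)). DC gain = 160/(8×3) = 6.6667.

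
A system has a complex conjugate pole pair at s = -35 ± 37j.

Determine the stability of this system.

Real part of poles is -35 (< 0, left half-plane). Stable.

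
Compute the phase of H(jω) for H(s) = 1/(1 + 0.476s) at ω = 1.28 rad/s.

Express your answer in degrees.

Phase = -arctan(ωτ) = -arctan(1.28 × 0.476) = -31.4°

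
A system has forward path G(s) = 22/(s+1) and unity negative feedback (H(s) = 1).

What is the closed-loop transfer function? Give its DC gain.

T(s) = G/(1+GH) = [22/(s+1)] / [1 + 22/(s+1)] = 22/(s+1+22) = 22/(s+23). DC gain = 22/23 = 0.9565.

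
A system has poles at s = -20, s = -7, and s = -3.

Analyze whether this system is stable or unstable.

All poles are in the left half-plane. System is stable.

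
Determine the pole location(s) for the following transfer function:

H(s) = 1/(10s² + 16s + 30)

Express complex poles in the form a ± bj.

Discriminant = 16² - 4×10×30 = 256 - 1200 = -944 < 0, so the poles are a complex conjugate pair s = (-16 ± j√944)/(2×10). Real part = -16/(2×10) = -16/20 = -0.8; imaginary part = ±√944/(2×10) ≈ 1.5362. Poles: s = -0.8 ± 1.5362j.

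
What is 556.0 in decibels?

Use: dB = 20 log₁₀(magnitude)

dB = 20 log₁₀(556.0) = 54.9 dB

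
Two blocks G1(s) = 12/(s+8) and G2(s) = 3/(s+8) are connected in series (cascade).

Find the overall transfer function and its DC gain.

Series: multiply transfer functions. G_eq = 12/(s+8) × 3/(s+8) = 36/((s+8)(s+8)). DC gain = 36/(8×8) = 0.5625.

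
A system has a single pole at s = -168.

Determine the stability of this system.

Pole at s = -168 is in the left half-plane. Stable.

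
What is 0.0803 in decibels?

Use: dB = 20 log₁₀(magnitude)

dB = 20 log₁₀(0.0803) = -21.9 dB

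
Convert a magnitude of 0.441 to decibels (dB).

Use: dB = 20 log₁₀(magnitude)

dB = 20 log₁₀(0.441) = -7.1 dB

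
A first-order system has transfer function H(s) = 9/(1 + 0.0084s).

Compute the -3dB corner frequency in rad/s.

Corner frequency = 1/τ = 1/0.0084 = 119.048 rad/s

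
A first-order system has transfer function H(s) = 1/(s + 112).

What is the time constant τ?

For H(s) = 1/(s + 1/τ), the pole is at -1/τ = -112, so τ = 1/112 = 0.0089 s.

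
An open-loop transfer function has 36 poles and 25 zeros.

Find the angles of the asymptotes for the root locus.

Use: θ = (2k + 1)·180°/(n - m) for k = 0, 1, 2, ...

n - m = 36 - 25 = 11. Angles: θk = (2k + 1)·180°/11 = 16.36°, 49.09°, 81.82°, 114.55°, 147.27°, 180°, 212.73°, 245.45°, 278.18°, 310.91°, 343.64°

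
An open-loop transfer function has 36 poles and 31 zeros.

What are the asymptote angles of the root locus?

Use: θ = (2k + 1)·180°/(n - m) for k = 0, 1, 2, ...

n - m = 36 - 31 = 5. Angles: θk = (2k + 1)·180°/5 = 36°, 108°, 180°, 252°, 324°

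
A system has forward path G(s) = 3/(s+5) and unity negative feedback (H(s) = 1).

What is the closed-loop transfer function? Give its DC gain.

T(s) = G/(1+GH) = [3/(s+5)] / [1 + 3/(s+5)] = 3/(s+5+3) = 3/(s+8). DC gain = 3/8 = 0.375.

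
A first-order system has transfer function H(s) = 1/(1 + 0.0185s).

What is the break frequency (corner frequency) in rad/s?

Corner frequency = 1/τ = 1/0.0185 = 54.054 rad/s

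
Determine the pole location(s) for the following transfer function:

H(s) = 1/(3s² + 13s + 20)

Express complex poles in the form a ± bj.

Discriminant = 13² - 4×3×20 = 169 - 240 = -71 < 0, so the poles are a complex conjugate pair s = (-13 ± j√71)/(2×3). Real part = -13/(2×3) = -13/6 ≈ -2.1667; imaginary part = ±√71/(2×3) ≈ 1.4044. Poles: s = -2.1667 ± 1.4044j.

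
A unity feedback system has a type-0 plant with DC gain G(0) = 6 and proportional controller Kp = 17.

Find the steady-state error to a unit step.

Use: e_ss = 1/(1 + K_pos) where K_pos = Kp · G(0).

K_pos = Kp · G(0) = 17 × 6 = 102. e_ss = 1/(1 + 102) = 0.0097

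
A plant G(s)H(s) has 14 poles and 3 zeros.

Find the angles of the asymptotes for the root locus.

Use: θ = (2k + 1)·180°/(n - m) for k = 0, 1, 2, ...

n - m = 14 - 3 = 11. Angles: θk = (2k + 1)·180°/11 = 16.36°, 49.09°, 81.82°, 114.55°, 147.27°, 180°, 212.73°, 245.45°, 278.18°, 310.91°, 343.64°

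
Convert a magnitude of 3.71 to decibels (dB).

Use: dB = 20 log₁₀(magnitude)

dB = 20 log₁₀(3.71) = 11.4 dB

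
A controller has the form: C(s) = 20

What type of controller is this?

This is a Proportional (P) controller.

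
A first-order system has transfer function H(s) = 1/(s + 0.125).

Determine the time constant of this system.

For H(s) = 1/(s + 1/τ), the pole is at -1/τ = -0.125, so τ = 1/0.125 = 8 s.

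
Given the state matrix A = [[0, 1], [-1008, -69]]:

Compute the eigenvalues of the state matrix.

det(A - λI) = λ² - (-69)λ + 1008 = (λ - (-48))(λ - (-21)). Eigenvalues: -48, -21.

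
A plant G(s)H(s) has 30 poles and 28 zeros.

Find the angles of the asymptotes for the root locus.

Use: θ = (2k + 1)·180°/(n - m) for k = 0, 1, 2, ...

n - m = 30 - 28 = 2. Angles: θk = (2k + 1)·180°/2 = 90°, 270°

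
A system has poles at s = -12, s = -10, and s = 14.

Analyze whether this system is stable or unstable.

Pole(s) at s = 14 are not in the left half-plane. System is unstable.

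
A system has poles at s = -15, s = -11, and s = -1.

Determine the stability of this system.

All poles are in the left half-plane. System is stable.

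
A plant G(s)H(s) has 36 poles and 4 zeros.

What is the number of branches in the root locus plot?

Root locus has n branches where n = number of poles = 36.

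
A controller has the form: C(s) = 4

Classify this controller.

This is a Proportional (P) controller.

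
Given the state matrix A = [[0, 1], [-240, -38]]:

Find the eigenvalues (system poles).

det(A - λI) = λ² - (-38)λ + 240 = (λ - (-8))(λ - (-30)). Eigenvalues: -8, -30.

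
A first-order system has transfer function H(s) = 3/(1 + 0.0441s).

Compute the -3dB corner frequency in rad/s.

Corner frequency = 1/τ = 1/0.0441 = 22.676 rad/s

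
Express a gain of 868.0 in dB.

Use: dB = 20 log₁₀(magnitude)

dB = 20 log₁₀(868.0) = 58.8 dB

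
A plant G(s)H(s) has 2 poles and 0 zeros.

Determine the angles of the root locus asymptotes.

n - m = 2 - 0 = 2. Angles: θk = (2k + 1)·180°/2 = 90°, 270°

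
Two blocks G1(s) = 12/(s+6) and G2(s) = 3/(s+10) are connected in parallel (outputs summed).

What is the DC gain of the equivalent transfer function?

Parallel: G_eq = G1 + G2. DC gain = G1(0) + G2(0) = 12/6 + 3/10 = 2 + 0.3 = 2.3.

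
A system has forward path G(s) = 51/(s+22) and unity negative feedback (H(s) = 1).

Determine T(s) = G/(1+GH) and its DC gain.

T(s) = G/(1+GH) = [51/(s+22)] / [1 + 51/(s+22)] = 51/(s+22+51) = 51/(s+73). DC gain = 51/73 = 0.6986.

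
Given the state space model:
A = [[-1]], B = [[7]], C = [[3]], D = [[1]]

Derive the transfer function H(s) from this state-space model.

(sI - A)⁻¹ = 1/(s + 1). H(s) = 3×7/(s + 1) + 1 = (s + 22)/(s + 1).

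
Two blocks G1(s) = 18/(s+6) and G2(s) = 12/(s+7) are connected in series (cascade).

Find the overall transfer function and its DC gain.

Series: multiply transfer functions. G_eq = 18/(s+6) × 12/(s+7) = 216/((s+6)(s+7)). DC gain = 216/(6×7) = 5.1429.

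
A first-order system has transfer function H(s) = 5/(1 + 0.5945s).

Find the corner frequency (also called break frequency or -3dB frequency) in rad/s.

Corner frequency = 1/τ = 1/0.5945 = 1.682 rad/s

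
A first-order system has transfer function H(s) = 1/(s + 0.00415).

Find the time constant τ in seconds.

For H(s) = 1/(s + 1/τ), the pole is at -1/τ = -0.00415, so τ = 1/0.00415 = 241 s.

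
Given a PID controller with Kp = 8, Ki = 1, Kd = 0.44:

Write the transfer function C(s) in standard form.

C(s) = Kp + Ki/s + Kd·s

Substituting values: C(s) = 8 + 1/s + 0.44s = (0.44s² + 8s + 1)/s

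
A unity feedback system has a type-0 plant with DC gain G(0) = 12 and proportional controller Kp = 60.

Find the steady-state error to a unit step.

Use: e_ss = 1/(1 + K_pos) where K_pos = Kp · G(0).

K_pos = Kp · G(0) = 60 × 12 = 720. e_ss = 1/(1 + 720) = 0.0014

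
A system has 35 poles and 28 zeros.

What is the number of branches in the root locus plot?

Root locus has n branches where n = number of poles = 35.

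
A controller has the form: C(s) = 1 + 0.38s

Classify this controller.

This is a Proportional-Derivative (PD) controller.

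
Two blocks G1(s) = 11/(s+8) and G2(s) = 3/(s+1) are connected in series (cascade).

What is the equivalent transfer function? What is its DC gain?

Series: multiply transfer functions. G_eq = 11/(s+8) × 3/(s+1) = 33/((s+8)(s+1)). DC gain = 33/(8×1) = 4.125.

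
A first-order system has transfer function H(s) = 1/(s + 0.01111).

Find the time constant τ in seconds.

For H(s) = 1/(s + 1/τ), the pole is at -1/τ = -0.01111, so τ = 1/0.01111 = 90.01 s.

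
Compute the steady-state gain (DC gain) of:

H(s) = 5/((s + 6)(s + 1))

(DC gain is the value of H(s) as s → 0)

DC gain = H(0) = 5/(6 × 1) = 5/6 = 0.8333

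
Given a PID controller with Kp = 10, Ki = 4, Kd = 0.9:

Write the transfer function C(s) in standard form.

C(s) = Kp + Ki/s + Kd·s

Substituting values: C(s) = 10 + 4/s + 0.9s = (0.9s² + 10s + 4)/s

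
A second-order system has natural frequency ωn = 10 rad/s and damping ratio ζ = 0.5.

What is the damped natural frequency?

ωd = ωn√(1 - ζ²) = 10√(1 - 0.5²) = 8.66 rad/s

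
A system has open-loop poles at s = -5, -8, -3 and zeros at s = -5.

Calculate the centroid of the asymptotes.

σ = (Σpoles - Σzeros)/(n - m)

σ = (Σpoles - Σzeros)/(n - m) = (-16 - (-5))/(3 - 1) = -11/2 = -5.5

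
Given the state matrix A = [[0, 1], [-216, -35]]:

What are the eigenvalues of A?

det(A - λI) = λ² - (-35)λ + 216 = (λ - (-27))(λ - (-8)). Eigenvalues: -27, -8.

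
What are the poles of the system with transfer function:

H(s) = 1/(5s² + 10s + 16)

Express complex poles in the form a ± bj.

Discriminant = 10² - 4×5×16 = 100 - 320 = -220 < 0, so the poles are a complex conjugate pair s = (-10 ± j√220)/(2×5). Real part = -10/(2×5) = -10/10 = -1; imaginary part = ±√220/(2×5) ≈ 1.4832. Poles: s = -1 ± 1.4832j.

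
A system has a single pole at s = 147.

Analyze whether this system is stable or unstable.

Pole at s = 147 is in the right half-plane. Unstable.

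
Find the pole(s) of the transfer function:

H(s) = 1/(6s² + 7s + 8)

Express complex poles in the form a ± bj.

Discriminant = 7² - 4×6×8 = 49 - 192 = -143 < 0, so the poles are a complex conjugate pair s = (-7 ± j√143)/(2×6). Real part = -7/(2×6) = -7/12 ≈ -0.5833; imaginary part = ±√143/(2×6) ≈ 0.9965. Poles: s = -0.5833 ± 0.9965j.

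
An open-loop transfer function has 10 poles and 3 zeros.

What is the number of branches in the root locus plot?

Root locus has n branches where n = number of poles = 10.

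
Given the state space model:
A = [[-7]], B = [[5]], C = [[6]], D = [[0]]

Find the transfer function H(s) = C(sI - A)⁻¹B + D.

(sI - A)⁻¹ = 1/(s + 7). H(s) = 6 × 5/(s + 7) + 0 = 30/(s + 7).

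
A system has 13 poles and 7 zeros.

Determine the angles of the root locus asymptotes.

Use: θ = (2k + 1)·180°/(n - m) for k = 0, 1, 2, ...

n - m = 13 - 7 = 6. Angles: θk = (2k + 1)·180°/6 = 30°, 90°, 150°, 210°, 270°, 330°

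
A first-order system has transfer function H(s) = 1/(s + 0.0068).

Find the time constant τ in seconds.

For H(s) = 1/(s + 1/τ), the pole is at -1/τ = -0.0068, so τ = 1/0.0068 = 147.1 s.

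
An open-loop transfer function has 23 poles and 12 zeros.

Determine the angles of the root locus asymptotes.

n - m = 23 - 12 = 11. Angles: θk = (2k + 1)·180°/11 = 16.36°, 49.09°, 81.82°, 114.55°, 147.27°, 180°, 212.73°, 245.45°, 278.18°, 310.91°, 343.64°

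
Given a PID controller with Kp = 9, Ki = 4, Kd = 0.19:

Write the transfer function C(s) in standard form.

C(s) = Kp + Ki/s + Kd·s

Substituting values: C(s) = 9 + 4/s + 0.19s = (0.19s² + 9s + 4)/s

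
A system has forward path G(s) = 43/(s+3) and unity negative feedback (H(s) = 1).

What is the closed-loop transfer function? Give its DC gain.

T(s) = G/(1+GH) = [43/(s+3)] / [1 + 43/(s+3)] = 43/(s+3+43) = 43/(s+46). DC gain = 43/46 = 0.9348.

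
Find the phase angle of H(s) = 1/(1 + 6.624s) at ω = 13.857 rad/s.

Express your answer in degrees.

Phase = -arctan(ωτ) = -arctan(13.857 × 6.624) = -89.4°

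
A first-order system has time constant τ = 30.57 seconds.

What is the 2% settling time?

For first-order system, 2% settling time ≈ 4τ = 4 × 30.57 = 122.28 s.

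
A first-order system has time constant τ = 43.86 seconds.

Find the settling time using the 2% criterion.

For first-order system, 2% settling time ≈ 4τ = 4 × 43.86 = 175.44 s.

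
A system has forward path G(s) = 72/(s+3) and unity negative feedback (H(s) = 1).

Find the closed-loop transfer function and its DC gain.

T(s) = G/(1+GH) = [72/(s+3)] / [1 + 72/(s+3)] = 72/(s+3+72) = 72/(s+75). DC gain = 72/75 = 0.96.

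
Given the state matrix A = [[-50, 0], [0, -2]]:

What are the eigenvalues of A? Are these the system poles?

For diagonal matrix, eigenvalues are diagonal entries: λ₁ = -50, λ₂ = -2. Eigenvalues of A = system poles.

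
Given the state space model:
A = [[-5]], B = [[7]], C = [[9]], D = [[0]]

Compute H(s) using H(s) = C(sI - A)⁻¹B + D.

(sI - A)⁻¹ = 1/(s + 5). H(s) = 9 × 7/(s + 5) + 0 = 63/(s + 5).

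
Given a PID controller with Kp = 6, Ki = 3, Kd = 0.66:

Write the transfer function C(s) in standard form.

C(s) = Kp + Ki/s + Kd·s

Substituting values: C(s) = 6 + 3/s + 0.66s = (0.66s² + 6s + 3)/s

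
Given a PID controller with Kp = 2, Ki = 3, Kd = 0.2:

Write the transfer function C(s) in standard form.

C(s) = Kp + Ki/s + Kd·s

Substituting values: C(s) = 2 + 3/s + 0.2s = (0.2s² + 2s + 3)/s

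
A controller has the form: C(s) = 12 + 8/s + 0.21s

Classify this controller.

This is a Proportional-Integral-Derivative (PID) controller.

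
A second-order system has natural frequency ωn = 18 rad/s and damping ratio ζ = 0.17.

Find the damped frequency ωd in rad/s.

ωd = ωn√(1 - ζ²) = 18√(1 - 0.17²) = 17.74 rad/s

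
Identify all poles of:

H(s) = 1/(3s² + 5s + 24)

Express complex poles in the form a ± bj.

Discriminant = 5² - 4×3×24 = 25 - 288 = -263 < 0, so the poles are a complex conjugate pair s = (-5 ± j√263)/(2×3). Real part = -5/(2×3) = -5/6 ≈ -0.8333; imaginary part = ±√263/(2×3) ≈ 2.7029. Poles: s = -0.8333 ± 2.7029j.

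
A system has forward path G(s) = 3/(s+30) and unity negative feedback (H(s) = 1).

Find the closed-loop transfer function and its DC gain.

T(s) = G/(1+GH) = [3/(s+30)] / [1 + 3/(s+30)] = 3/(s+30+3) = 3/(s+33). DC gain = 3/33 = 0.0909.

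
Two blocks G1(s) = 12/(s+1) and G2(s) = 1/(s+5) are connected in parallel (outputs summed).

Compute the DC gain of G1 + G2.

Parallel: G_eq = G1 + G2. DC gain = G1(0) + G2(0) = 12/1 + 1/5 = 12 + 0.2 = 12.2.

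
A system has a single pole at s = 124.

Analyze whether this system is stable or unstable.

Pole at s = 124 is in the right half-plane. Unstable.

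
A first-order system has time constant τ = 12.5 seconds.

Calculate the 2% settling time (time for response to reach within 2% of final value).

For first-order system, 2% settling time ≈ 4τ = 4 × 12.5 = 50.0 s.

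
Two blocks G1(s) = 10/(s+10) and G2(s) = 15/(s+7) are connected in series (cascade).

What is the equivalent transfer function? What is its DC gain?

Series: multiply transfer functions. G_eq = 10/(s+10) × 15/(s+7) = 150/((s+10)(s+7)). DC gain = 150/(10×7) = 2.1429.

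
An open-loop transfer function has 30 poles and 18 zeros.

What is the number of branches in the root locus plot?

Root locus has n branches where n = number of poles = 30.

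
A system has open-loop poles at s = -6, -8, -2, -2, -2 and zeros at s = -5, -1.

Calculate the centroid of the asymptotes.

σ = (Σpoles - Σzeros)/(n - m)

σ = (Σpoles - Σzeros)/(n - m) = (-20 - (-6))/(5 - 2) = -14/3 = -4.67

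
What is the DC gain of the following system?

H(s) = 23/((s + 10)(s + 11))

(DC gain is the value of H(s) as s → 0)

DC gain = H(0) = 23/(10 × 11) = 23/110 = 0.2091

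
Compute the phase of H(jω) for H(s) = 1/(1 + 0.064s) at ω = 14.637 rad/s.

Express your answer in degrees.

Phase = -arctan(ωτ) = -arctan(14.637 × 0.064) = -43.1°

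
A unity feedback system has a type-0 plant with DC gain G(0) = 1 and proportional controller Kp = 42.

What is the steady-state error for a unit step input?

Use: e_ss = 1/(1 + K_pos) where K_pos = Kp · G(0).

K_pos = Kp · G(0) = 42 × 1 = 42. e_ss = 1/(1 + 42) = 0.0233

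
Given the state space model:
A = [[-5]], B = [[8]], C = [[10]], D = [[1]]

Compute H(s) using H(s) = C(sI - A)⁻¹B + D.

(sI - A)⁻¹ = 1/(s + 5). H(s) = 10×8/(s + 5) + 1 = (s + 85)/(s + 5).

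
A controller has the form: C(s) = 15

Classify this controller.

This is a Proportional (P) controller.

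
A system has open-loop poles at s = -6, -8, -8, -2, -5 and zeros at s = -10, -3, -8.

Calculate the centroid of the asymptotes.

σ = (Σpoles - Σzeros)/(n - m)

σ = (Σpoles - Σzeros)/(n - m) = (-29 - (-21))/(5 - 3) = -8/2 = -4.0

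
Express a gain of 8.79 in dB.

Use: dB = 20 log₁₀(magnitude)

dB = 20 log₁₀(8.79) = 18.9 dB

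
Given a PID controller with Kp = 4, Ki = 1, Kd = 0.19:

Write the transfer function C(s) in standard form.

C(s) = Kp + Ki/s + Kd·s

Substituting values: C(s) = 4 + 1/s + 0.19s = (0.19s² + 4s + 1)/s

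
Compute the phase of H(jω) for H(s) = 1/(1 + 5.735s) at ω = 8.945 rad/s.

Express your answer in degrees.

Phase = -arctan(ωτ) = -arctan(8.945 × 5.735) = -88.9°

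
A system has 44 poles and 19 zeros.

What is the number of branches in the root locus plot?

Root locus has n branches where n = number of poles = 44.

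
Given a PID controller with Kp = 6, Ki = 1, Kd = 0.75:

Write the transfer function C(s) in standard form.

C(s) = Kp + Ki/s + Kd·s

Substituting values: C(s) = 6 + 1/s + 0.75s = (0.75s² + 6s + 1)/s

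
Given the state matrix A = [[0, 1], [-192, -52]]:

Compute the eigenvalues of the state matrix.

det(A - λI) = λ² - (-52)λ + 192 = (λ - (-48))(λ - (-4)). Eigenvalues: -48, -4.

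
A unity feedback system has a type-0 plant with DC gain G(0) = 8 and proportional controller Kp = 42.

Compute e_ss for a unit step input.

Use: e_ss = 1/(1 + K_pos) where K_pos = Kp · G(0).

K_pos = Kp · G(0) = 42 × 8 = 336. e_ss = 1/(1 + 336) = 0.0030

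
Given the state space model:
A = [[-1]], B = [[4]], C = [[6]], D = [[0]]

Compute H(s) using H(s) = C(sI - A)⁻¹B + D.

(sI - A)⁻¹ = 1/(s + 1). H(s) = 6 × 4/(s + 1) + 0 = 24/(s + 1).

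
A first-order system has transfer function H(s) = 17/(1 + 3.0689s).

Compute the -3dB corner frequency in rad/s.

Corner frequency = 1/τ = 1/3.0689 = 0.326 rad/s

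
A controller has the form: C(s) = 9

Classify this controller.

This is a Proportional (P) controller.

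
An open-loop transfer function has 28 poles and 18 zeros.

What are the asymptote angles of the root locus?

n - m = 28 - 18 = 10. Angles: θk = (2k + 1)·180°/10 = 18°, 54°, 90°, 126°, 162°, 198°, 234°, 270°, 306°, 342°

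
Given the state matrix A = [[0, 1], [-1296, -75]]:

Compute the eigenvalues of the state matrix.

det(A - λI) = λ² - (-75)λ + 1296 = (λ - (-27))(λ - (-48)). Eigenvalues: -27, -48.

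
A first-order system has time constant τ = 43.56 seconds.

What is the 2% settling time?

For first-order system, 2% settling time ≈ 4τ = 4 × 43.56 = 174.24 s.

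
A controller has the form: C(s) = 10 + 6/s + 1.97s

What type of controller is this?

This is a Proportional-Integral-Derivative (PID) controller.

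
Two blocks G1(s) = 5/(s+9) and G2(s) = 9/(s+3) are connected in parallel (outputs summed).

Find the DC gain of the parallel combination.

Parallel: G_eq = G1 + G2. DC gain = G1(0) + G2(0) = 5/9 + 9/3 = 0.5556 + 3 = 3.5556.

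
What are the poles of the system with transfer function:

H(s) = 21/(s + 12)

Pole is where denominator = 0: s + 12 = 0, so s = -12.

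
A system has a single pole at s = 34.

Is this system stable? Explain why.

Pole at s = 34 is in the right half-plane. Unstable.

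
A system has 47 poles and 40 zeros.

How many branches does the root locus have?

Root locus has n branches where n = number of poles = 47.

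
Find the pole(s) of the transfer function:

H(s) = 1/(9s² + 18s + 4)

Discriminant = 18² - 4×9×4 = 324 - 144 = 180 > 0, so two distinct real poles. Using quadratic formula: s = (-18 ± √180)/(2×9) = (-18 ± √180)/18, with √180 ≈ 13.4164. s₁ ≈ -0.2546, s₂ ≈ -1.7454. Poles: s₁ = -0.2546, s₂ = -1.7454.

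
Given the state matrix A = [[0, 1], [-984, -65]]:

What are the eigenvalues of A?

det(A - λI) = λ² - (-65)λ + 984 = (λ - (-41))(λ - (-24)). Eigenvalues: -41, -24.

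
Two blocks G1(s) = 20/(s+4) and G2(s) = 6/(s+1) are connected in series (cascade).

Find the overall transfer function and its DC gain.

Series: multiply transfer functions. G_eq = 20/(s+4) × 6/(s+1) = 120/((s+4)(s+1)). DC gain = 120/(4×1) = 30.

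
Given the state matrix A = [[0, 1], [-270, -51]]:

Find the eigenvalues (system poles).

det(A - λI) = λ² - (-51)λ + 270 = (λ - (-45))(λ - (-6)). Eigenvalues: -45, -6.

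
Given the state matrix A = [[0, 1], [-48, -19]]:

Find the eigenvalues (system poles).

det(A - λI) = λ² - (-19)λ + 48 = (λ - (-16))(λ - (-3)). Eigenvalues: -16, -3.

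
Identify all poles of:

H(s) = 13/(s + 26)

Pole is where denominator = 0: s + 26 = 0, so s = -26.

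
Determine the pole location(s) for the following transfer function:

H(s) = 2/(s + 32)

Pole is where denominator = 0: s + 32 = 0, so s = -32.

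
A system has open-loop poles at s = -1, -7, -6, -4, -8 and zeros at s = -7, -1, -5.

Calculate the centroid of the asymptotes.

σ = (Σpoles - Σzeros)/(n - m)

σ = (Σpoles - Σzeros)/(n - m) = (-26 - (-13))/(5 - 3) = -13/2 = -6.5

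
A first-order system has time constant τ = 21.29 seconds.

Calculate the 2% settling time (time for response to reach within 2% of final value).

For first-order system, 2% settling time ≈ 4τ = 4 × 21.29 = 85.16 s.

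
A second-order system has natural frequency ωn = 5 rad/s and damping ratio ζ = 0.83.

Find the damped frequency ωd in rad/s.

ωd = ωn√(1 - ζ²) = 5√(1 - 0.83²) = 2.79 rad/s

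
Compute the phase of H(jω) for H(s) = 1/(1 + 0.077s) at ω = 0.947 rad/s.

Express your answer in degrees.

Phase = -arctan(ωτ) = -arctan(0.947 × 0.077) = -4.2°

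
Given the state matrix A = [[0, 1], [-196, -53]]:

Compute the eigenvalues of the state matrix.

det(A - λI) = λ² - (-53)λ + 196 = (λ - (-4))(λ - (-49)). Eigenvalues: -4, -49.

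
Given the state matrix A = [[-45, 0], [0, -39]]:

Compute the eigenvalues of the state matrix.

For diagonal matrix, eigenvalues are diagonal entries: λ₁ = -45, λ₂ = -39.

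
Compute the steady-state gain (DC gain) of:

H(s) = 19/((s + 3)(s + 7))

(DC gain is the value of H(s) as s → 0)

DC gain = H(0) = 19/(3 × 7) = 19/21 = 0.9048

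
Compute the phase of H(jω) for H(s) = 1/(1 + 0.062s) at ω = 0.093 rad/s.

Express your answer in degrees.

Phase = -arctan(ωτ) = -arctan(0.093 × 0.062) = -0.3°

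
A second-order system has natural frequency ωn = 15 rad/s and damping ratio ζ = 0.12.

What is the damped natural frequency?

ωd = ωn√(1 - ζ²) = 15√(1 - 0.12²) = 14.89 rad/s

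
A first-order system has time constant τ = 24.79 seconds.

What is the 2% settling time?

For first-order system, 2% settling time ≈ 4τ = 4 × 24.79 = 99.16 s.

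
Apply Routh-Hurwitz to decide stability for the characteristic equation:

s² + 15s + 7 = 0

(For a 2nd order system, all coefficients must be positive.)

Coefficients: 1, 15, 7. All positive, so system is stable.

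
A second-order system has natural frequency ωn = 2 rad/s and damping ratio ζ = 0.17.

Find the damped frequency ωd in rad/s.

ωd = ωn√(1 - ζ²) = 2√(1 - 0.17²) = 1.97 rad/s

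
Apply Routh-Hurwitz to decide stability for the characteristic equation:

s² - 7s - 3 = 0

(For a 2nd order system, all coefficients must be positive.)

Coefficients: 1, -7, -3. b=-7, c=-3 not positive, so system is unstable.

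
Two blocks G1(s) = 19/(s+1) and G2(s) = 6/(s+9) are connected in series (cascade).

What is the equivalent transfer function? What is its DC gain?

Series: multiply transfer functions. G_eq = 19/(s+1) × 6/(s+9) = 114/((s+1)(s+9)). DC gain = 114/(1×9) = 12.6667.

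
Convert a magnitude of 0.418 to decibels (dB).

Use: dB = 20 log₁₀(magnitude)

dB = 20 log₁₀(0.418) = -7.6 dB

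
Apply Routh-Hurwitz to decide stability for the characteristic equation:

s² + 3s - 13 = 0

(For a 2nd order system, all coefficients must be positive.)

Coefficients: 1, 3, -13. c=-13 not positive, so system is unstable.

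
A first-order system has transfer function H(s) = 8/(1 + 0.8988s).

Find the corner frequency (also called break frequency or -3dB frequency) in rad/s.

Corner frequency = 1/τ = 1/0.8988 = 1.113 rad/s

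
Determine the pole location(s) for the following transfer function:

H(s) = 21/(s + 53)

Pole is where denominator = 0: s + 53 = 0, so s = -53.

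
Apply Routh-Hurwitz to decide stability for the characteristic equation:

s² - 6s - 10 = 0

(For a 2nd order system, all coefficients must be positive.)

Coefficients: 1, -6, -10. b=-6, c=-10 not positive, so system is unstable.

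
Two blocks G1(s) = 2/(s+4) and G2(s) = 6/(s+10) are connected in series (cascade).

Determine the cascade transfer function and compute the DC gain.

Series: multiply transfer functions. G_eq = 2/(s+4) × 6/(s+10) = 12/((s+4)(s+10)). DC gain = 12/(4×10) = 0.3.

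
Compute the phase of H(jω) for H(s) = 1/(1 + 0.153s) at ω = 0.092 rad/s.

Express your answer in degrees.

Phase = -arctan(ωτ) = -arctan(0.092 × 0.153) = -0.8°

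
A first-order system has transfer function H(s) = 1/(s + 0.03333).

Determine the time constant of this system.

For H(s) = 1/(s + 1/τ), the pole is at -1/τ = -0.03333, so τ = 1/0.03333 = 30 s.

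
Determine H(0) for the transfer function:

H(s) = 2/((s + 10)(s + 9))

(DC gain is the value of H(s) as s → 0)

DC gain = H(0) = 2/(10 × 9) = 2/90 = 0.0222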